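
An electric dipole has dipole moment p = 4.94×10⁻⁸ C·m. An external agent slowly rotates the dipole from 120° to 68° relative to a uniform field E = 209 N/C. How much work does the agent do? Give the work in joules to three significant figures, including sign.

W ≈ -9.03×10⁻⁶ J

W_ext = ΔU = U(θ₂) − U(θ₁) = −pE cosθ₂ − (−pE cosθ₁) = pE(cosθ₁ − cosθ₂).
W = (4.94×10⁻⁸)(209)·(cos120° − cos68°) = (1.032×10⁻⁵)·(-0.8746) = -9.030×10⁻⁶ J.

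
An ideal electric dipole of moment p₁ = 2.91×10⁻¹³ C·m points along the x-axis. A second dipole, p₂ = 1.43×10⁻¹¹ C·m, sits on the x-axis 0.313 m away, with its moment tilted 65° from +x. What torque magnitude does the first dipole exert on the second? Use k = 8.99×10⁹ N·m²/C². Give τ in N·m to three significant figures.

The second dipole sits on the axis of the first, so the field there is axial: E₁ = 2kp₁/r³ along +x.
E₁ = 2(8.99×10⁹)(2.91×10⁻¹³)/(0.313)³ = 0.1706 N/C.
Torque on the second dipole: τ = p₂ E₁ sinθ.
τ = (1.43×10⁻¹¹)(0.1706)·sin65° = 2.211×10⁻¹² N·m.

τ ≈ 2.21×10⁻¹² N·m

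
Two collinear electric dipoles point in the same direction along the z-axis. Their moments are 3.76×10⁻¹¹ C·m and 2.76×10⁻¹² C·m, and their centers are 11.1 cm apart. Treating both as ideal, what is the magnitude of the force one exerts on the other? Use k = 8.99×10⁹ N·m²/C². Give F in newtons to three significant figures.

F ≈ 3.69×10⁻⁸ N

On-axis field of dipole 1 at distance r: E = 2kp₁/r³. Force on dipole 2 is F = p₂·dE/dr (gradient along axis).
dE/dr = −6kp₁/r⁴, so |F| = 6kp₁p₂/r⁴ (attractive for aligned moments).
F = 6(8.99×10⁹)(3.76×10⁻¹¹)(2.76×10⁻¹²)/(0.111)⁴ = 3.687×10⁻⁸ N.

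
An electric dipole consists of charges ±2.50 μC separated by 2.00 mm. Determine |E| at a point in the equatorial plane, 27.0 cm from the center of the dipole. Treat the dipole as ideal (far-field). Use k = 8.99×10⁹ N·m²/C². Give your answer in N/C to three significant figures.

E ≈ 2280 N/C

Dipole moment p = qd = (2.50×10⁻⁶ C)(0.00200 m) = 5.00×10⁻⁹ C·m.
In the equatorial plane E = kp/r³.
E = (8.99×10⁹)(5.00×10⁻⁹) / (0.270)³ = 2284 N/C.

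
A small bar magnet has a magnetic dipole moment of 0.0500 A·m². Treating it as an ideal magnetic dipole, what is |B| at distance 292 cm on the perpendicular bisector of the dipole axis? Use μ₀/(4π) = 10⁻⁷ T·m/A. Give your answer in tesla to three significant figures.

In the equatorial plane B = (μ₀/4π)·m/r³ (half the axial value).
B = (10⁻⁷)·(0.0500) / (2.92)³ = 2.008×10⁻¹⁰ T.

B ≈ 2.01×10⁻¹⁰ T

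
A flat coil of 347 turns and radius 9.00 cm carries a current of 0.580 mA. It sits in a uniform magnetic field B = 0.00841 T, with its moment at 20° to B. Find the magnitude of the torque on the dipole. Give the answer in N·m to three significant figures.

τ ≈ 1.47×10⁻⁵ N·m

m = NIA = NIπa² = 347·(5.80×10⁻⁴)·π·(0.0900)² = 0.005121 A·m².
Torque on a magnetic dipole: τ = mB sinθ.
τ = (0.005121)(0.00841)·sin20° = 1.473×10⁻⁵ N·m.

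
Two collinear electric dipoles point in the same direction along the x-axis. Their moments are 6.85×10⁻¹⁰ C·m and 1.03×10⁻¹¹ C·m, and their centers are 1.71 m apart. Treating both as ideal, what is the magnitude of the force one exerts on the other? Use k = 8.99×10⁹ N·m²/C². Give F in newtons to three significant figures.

On-axis field of dipole 1 at distance r: E = 2kp₁/r³. Force on dipole 2 is F = p₂·dE/dr (gradient along axis).
dE/dr = −6kp₁/r⁴, so |F| = 6kp₁p₂/r⁴ (attractive for aligned moments).
F = 6(8.99×10⁹)(6.85×10⁻¹⁰)(1.03×10⁻¹¹)/(1.71)⁴ = 4.451×10⁻¹¹ N.

F ≈ 4.45×10⁻¹¹ N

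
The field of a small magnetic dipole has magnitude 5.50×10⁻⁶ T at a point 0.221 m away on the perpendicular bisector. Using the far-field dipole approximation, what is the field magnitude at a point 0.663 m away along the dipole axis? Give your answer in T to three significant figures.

Dipole fields scale as 1/r³ in the far field.
The axial field is twice the equatorial field at the same r, so the geometry factor is 2/1.
B₂ = B₁ · (2/1) · (r₁/r₂)³ = 5.50×10⁻⁶ · 2 · (0.221/0.663)³.
(r₁/r₂)³ = (0.3333)³ = 0.03704.
B₂ ≈ 4.074×10⁻⁷ T.

B ≈ 4.07×10⁻⁷ T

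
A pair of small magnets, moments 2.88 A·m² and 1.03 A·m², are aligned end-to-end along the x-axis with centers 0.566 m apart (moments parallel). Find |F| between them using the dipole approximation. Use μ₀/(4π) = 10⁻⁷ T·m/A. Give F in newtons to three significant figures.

On-axis B of dipole 1: B = (μ₀/4π)·2m₁/r³. Force on dipole 2: F = m₂·dB/dr.
dB/dr = −(μ₀/4π)·6m₁/r⁴, so |F| = (μ₀/4π)·6m₁m₂/r⁴.
F = 6(10⁻⁷)(2.88)(1.03)/(0.566)⁴ = 1.734×10⁻⁵ N.

F ≈ 1.73×10⁻⁵ N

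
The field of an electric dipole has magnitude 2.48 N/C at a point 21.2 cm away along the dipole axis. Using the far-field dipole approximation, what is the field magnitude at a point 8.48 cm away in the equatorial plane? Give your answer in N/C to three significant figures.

E ≈ 19.4 N/C

Dipole fields scale as 1/r³ in the far field.
The axial field is twice the equatorial field at the same r, so the geometry factor is 1/2.
E₂ = E₁ · (1/2) · (r₁/r₂)³ = 2.48 · 0.5 · (21.2/8.48)³.
(r₁/r₂)³ = (2.5)³ = 15.62.
E₂ ≈ 19.38 N/C.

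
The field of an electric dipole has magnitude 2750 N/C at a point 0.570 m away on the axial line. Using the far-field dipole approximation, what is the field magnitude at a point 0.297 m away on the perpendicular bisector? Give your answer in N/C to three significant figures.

E ≈ 9720 N/C

Dipole fields scale as 1/r³ in the far field.
The axial field is twice the equatorial field at the same r, so the geometry factor is 1/2.
E₂ = E₁ · (1/2) · (r₁/r₂)³ = 2750 · 0.5 · (0.570/0.297)³.
(r₁/r₂)³ = (1.919)³ = 7.069.
E₂ ≈ 9720 N/C.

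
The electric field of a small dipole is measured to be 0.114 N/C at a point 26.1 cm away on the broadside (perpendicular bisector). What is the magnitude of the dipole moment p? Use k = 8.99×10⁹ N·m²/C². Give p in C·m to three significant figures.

p ≈ 2.25×10⁻¹³ C·m

In the equatorial plane E = kp/r³, so p = Er³/(k).
p = (0.114)·(0.261)³ / (8.99×10⁹) = 2.255×10⁻¹³ C·m.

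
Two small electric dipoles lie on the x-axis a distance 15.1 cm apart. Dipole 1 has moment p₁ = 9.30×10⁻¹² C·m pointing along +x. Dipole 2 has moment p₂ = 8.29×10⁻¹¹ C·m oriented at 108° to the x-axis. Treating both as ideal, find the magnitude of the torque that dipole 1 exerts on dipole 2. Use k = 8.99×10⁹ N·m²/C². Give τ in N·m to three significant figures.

τ ≈ 3.83×10⁻⁹ N·m

The second dipole sits on the axis of the first, so the field there is axial: E₁ = 2kp₁/r³ along +x.
E₁ = 2(8.99×10⁹)(9.30×10⁻¹²)/(0.151)³ = 48.57 N/C.
Torque on the second dipole: τ = p₂ E₁ sinθ.
τ = (8.29×10⁻¹¹)(48.57)·sin108° = 3.829×10⁻⁹ N·m.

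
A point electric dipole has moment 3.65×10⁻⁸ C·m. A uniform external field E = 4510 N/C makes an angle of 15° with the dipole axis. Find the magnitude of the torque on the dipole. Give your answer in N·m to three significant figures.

τ ≈ 4.26×10⁻⁵ N·m

Torque on an electric dipole: τ = pE sinθ.
τ = (3.65×10⁻⁸)(4510)·sin15° = 4.261×10⁻⁵ N·m.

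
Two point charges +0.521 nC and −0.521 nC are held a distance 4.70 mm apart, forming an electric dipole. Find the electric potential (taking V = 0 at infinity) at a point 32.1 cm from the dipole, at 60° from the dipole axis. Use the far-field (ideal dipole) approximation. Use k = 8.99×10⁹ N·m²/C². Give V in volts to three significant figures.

Dipole moment p = qd = (5.21×10⁻¹⁰ C)(0.00470 m) = 2.449×10⁻¹² C·m.
The dipole potential is V = kp cosθ / r².
V = (8.99×10⁹)(2.449×10⁻¹²)·cos60° / (0.321)² = 0.1068 V.

V ≈ 0.107 V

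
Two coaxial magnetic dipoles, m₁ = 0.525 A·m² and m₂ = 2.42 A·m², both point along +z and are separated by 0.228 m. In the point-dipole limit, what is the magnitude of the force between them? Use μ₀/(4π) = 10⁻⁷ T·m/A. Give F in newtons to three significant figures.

On-axis B of dipole 1: B = (μ₀/4π)·2m₁/r³. Force on dipole 2: F = m₂·dB/dr.
dB/dr = −(μ₀/4π)·6m₁/r⁴, so |F| = (μ₀/4π)·6m₁m₂/r⁴.
F = 6(10⁻⁷)(0.525)(2.42)/(0.228)⁴ = 2.821×10⁻⁴ N.

F ≈ 2.82×10⁻⁴ N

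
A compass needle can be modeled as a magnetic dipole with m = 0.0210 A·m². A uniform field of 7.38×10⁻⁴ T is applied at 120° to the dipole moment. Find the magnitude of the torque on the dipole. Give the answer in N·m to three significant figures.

τ ≈ 1.34×10⁻⁵ N·m

Torque on a magnetic dipole: τ = mB sinθ.
τ = (0.0210)(7.38×10⁻⁴)·sin120° = 1.342×10⁻⁵ N·m.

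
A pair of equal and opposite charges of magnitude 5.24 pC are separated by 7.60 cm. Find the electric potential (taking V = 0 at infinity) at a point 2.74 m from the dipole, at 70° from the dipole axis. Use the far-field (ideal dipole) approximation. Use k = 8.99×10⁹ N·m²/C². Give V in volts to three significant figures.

Dipole moment p = qd = (5.24×10⁻¹² C)(0.0760 m) = 3.982×10⁻¹³ C·m.
The dipole potential is V = kp cosθ / r².
V = (8.99×10⁹)(3.982×10⁻¹³)·cos70° / (2.74)² = 1.631×10⁻⁴ V.

V ≈ 1.63×10⁻⁴ V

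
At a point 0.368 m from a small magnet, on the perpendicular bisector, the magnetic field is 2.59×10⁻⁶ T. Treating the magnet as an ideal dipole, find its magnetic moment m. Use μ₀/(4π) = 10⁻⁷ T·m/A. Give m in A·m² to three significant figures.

m ≈ 1.29 A·m²

In the equatorial plane B = (μ₀/4π)·m/r³, so m = Br³·4π/(μ₀).
m = (2.59×10⁻⁶)·(0.368)³ / (10⁻⁷) = 1.291 A·m².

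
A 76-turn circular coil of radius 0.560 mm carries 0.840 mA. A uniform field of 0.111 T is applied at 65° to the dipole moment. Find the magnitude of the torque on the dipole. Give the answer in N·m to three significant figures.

m = NIA = NIπa² = 76·(8.40×10⁻⁴)·π·(5.60×10⁻⁴)² = 6.29×10⁻⁸ A·m².
Torque on a magnetic dipole: τ = mB sinθ.
τ = (6.29×10⁻⁸)(0.111)·sin65° = 6.328×10⁻⁹ N·m.

τ ≈ 6.33×10⁻⁹ N·m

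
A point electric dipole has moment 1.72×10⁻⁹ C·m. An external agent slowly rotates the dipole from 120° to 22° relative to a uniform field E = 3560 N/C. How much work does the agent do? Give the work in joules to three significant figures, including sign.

W ≈ -8.74×10⁻⁶ J

W_ext = ΔU = U(θ₂) − U(θ₁) = −pE cosθ₂ − (−pE cosθ₁) = pE(cosθ₁ − cosθ₂).
W = (1.72×10⁻⁹)(3560)·(cos120° − cos22°) = (6.123×10⁻⁶)·(-1.4272) = -8.739×10⁻⁶ J.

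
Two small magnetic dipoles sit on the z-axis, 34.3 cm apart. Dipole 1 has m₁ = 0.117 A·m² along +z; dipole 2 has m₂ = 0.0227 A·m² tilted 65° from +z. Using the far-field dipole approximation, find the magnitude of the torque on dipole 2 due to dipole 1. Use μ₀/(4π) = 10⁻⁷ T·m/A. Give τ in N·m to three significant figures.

τ ≈ 1.19×10⁻⁸ N·m

Dipole B is on the axis of dipole A, so B₁ there is axial: B₁ = (μ₀/4π)·2m₁/r³ along +z.
B₁ = 2(10⁻⁷)(0.117)/(0.343)³ = 5.799×10⁻⁷ T.
τ = m₂ B₁ sinθ.
τ = (0.0227)(5.799×10⁻⁷)·sin65° = 1.193×10⁻⁸ N·m.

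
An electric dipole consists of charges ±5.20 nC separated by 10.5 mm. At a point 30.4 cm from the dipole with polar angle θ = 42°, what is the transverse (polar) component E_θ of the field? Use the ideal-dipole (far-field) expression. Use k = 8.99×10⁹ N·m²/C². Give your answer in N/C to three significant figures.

Dipole moment p = qd = (5.20×10⁻⁹ C)(0.0105 m) = 5.46×10⁻¹¹ C·m.
For a dipole, E_θ = (kp sinθ)/r³.
kp/r³ = (8.99×10⁹)(5.46×10⁻¹¹)/(0.304)³ = 17.47 N/C.
E_θ = 17.47·sin42° = 11.69 N/C.

E_θ ≈ 11.7 N/C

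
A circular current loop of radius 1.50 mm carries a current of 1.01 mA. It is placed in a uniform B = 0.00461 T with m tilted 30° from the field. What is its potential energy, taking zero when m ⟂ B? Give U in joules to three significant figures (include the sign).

U ≈ -2.85×10⁻¹¹ J

Magnetic moment m = IA = Iπa² = (0.00101)·π·(0.00150)² = 7.139×10⁻⁹ A·m².
U = −m·B = −mB cosθ.
U = −(7.139×10⁻⁹)(0.00461)·cos30° = -2.850×10⁻¹¹ J.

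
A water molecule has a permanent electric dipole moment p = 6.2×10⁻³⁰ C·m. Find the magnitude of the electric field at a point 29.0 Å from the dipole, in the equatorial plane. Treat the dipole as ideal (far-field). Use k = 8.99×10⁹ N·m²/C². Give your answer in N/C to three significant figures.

On the perpendicular bisector E = kp/r³ (half the axial value at the same distance).
E = (8.99×10⁹)(6.20×10⁻³⁰) / (2.90×10⁻⁹)³ = 2.285×10⁶ N/C.

E ≈ 2.29×10⁶ N/C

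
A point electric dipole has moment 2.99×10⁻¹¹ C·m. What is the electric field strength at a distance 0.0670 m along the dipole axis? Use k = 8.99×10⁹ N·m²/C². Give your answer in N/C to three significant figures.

E ≈ 1790 N/C

On the dipole axis E = 2kp/r³.
E = 2·(8.99×10⁹)(2.99×10⁻¹¹) / (0.0670)³ = 1787 N/C.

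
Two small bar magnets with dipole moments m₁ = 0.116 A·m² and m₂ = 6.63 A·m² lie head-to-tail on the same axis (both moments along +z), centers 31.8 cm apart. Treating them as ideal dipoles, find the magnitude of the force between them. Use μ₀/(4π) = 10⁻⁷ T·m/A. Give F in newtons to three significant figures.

F ≈ 4.51×10⁻⁵ N

On-axis B of dipole 1: B = (μ₀/4π)·2m₁/r³. Force on dipole 2: F = m₂·dB/dr.
dB/dr = −(μ₀/4π)·6m₁/r⁴, so |F| = (μ₀/4π)·6m₁m₂/r⁴.
F = 6(10⁻⁷)(0.116)(6.63)/(0.318)⁴ = 4.512×10⁻⁵ N.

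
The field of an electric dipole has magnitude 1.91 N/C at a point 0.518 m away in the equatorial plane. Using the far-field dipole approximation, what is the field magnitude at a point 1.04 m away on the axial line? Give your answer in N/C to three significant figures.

Dipole fields scale as 1/r³ in the far field.
The axial field is twice the equatorial field at the same r, so the geometry factor is 2/1.
E₂ = E₁ · (2/1) · (r₁/r₂)³ = 1.91 · 2 · (0.518/1.04)³.
(r₁/r₂)³ = (0.4981)³ = 0.1236.
E₂ ≈ 0.4720 N/C.

E ≈ 0.472 N/C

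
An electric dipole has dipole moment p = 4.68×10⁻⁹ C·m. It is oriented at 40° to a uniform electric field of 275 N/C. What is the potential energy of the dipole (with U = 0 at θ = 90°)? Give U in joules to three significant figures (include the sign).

U = −p·E = −pE cosθ.
U = −(4.68×10⁻⁹)(275)·cos40° = -9.859×10⁻⁷ J.

U ≈ -9.86×10⁻⁷ J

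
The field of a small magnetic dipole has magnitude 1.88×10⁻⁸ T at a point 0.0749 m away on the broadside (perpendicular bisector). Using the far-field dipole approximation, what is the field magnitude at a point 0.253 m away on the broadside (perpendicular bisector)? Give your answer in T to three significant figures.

Dipole fields scale as 1/r³ in the far field; the geometry is the same at both points.
B₂ = B₁ · (r₁/r₂)³ = 1.88×10⁻⁸ · (0.0749/0.253)³.
(r₁/r₂)³ = (0.296)³ = 0.02595.
B₂ ≈ 4.878×10⁻¹⁰ T.

B ≈ 4.88×10⁻¹⁰ T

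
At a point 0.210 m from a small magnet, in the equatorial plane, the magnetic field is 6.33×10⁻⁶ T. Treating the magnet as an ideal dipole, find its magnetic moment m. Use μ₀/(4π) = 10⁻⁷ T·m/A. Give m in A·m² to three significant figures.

In the equatorial plane B = (μ₀/4π)·m/r³, so m = Br³·4π/(μ₀).
m = (6.33×10⁻⁶)·(0.210)³ / (10⁻⁷) = 0.5862 A·m².

m ≈ 0.586 A·m²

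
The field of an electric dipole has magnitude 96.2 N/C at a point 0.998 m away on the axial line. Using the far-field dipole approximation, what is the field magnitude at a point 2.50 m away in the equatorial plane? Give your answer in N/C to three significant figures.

E ≈ 3.06 N/C

Dipole fields scale as 1/r³ in the far field.
The axial field is twice the equatorial field at the same r, so the geometry factor is 1/2.
E₂ = E₁ · (1/2) · (r₁/r₂)³ = 96.2 · 0.5 · (0.998/2.50)³.
(r₁/r₂)³ = (0.3992)³ = 0.06362.
E₂ ≈ 3.060 N/C.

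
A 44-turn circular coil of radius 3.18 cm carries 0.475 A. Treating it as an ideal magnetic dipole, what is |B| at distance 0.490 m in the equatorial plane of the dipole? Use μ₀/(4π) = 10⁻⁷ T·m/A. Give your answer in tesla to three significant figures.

m = NIA = NIπa² = 44·(0.475)·π·(0.0318)² = 0.0664 A·m².
In the equatorial plane B = (μ₀/4π)·m/r³ (half the axial value).
B = (10⁻⁷)·(0.0664) / (0.490)³ = 5.644×10⁻⁸ T.

B ≈ 5.64×10⁻⁸ T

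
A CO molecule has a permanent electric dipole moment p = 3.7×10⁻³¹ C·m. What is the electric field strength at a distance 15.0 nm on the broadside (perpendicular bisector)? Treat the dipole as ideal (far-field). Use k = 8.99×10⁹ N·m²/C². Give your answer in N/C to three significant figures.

E ≈ 986 N/C

On the perpendicular bisector E = kp/r³ (half the axial value at the same distance).
E = (8.99×10⁹)(3.70×10⁻³¹) / (1.50×10⁻⁸)³ = 985.6 N/C.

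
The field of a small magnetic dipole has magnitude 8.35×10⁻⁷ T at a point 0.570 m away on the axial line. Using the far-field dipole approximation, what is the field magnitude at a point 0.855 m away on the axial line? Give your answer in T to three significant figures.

B ≈ 2.47×10⁻⁷ T

Dipole fields scale as 1/r³ in the far field; the geometry is the same at both points.
B₂ = B₁ · (r₁/r₂)³ = 8.35×10⁻⁷ · (0.570/0.855)³.
(r₁/r₂)³ = (0.6667)³ = 0.2963.
B₂ ≈ 2.474×10⁻⁷ T.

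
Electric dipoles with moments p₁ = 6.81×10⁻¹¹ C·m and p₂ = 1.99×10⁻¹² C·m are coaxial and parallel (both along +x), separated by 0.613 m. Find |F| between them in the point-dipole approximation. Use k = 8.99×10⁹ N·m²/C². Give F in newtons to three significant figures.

On-axis field of dipole 1 at distance r: E = 2kp₁/r³. Force on dipole 2 is F = p₂·dE/dr (gradient along axis).
dE/dr = −6kp₁/r⁴, so |F| = 6kp₁p₂/r⁴ (attractive for aligned moments).
F = 6(8.99×10⁹)(6.81×10⁻¹¹)(1.99×10⁻¹²)/(0.613)⁴ = 5.177×10⁻¹¹ N.

F ≈ 5.18×10⁻¹¹ N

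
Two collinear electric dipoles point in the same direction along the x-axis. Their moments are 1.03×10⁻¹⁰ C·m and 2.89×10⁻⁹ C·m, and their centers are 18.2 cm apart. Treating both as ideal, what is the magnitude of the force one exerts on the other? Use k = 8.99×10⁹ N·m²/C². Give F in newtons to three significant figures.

On-axis field of dipole 1 at distance r: E = 2kp₁/r³. Force on dipole 2 is F = p₂·dE/dr (gradient along axis).
dE/dr = −6kp₁/r⁴, so |F| = 6kp₁p₂/r⁴ (attractive for aligned moments).
F = 6(8.99×10⁹)(1.03×10⁻¹⁰)(2.89×10⁻⁹)/(0.182)⁴ = 1.463×10⁻⁵ N.

F ≈ 1.46×10⁻⁵ N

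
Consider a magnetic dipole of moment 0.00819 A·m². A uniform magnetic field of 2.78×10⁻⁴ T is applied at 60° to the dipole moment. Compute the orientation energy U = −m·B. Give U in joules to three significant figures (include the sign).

U ≈ -1.14×10⁻⁶ J

U = −m·B = −mB cosθ.
U = −(0.00819)(2.78×10⁻⁴)·cos60° = -1.138×10⁻⁶ J.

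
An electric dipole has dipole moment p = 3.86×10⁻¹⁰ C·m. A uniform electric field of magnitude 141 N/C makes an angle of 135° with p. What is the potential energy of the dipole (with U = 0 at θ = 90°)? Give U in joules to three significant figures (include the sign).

U = −p·E = −pE cosθ.
U = −(3.86×10⁻¹⁰)(141)·cos135° = 3.848×10⁻⁸ J.

U ≈ 3.85×10⁻⁸ J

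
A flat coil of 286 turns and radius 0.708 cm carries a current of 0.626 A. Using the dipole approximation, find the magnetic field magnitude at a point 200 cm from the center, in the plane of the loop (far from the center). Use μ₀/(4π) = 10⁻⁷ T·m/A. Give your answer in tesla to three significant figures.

m = NIA = NIπa² = 286·(0.626)·π·(0.00708)² = 0.02819 A·m².
In the equatorial plane B = (μ₀/4π)·m/r³ (half the axial value).
B = (10⁻⁷)·(0.02819) / (2.00)³ = 3.524×10⁻¹⁰ T.

B ≈ 3.52×10⁻¹⁰ T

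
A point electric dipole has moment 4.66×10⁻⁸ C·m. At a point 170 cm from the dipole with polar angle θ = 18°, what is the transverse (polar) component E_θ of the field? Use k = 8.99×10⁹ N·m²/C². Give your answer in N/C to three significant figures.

E_θ ≈ 26.4 N/C

For a dipole, E_θ = (kp sinθ)/r³.
kp/r³ = (8.99×10⁹)(4.66×10⁻⁸)/(1.70)³ = 85.27 N/C.
E_θ = 85.27·sin18° = 26.35 N/C.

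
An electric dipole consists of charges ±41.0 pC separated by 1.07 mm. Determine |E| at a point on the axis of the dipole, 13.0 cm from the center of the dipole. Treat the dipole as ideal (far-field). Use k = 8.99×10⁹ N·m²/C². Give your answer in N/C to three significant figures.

Dipole moment p = qd = (4.10×10⁻¹¹ C)(0.00107 m) = 4.387×10⁻¹⁴ C·m.
On the dipole axis E = 2kp/r³.
E = 2·(8.99×10⁹)(4.387×10⁻¹⁴) / (0.130)³ = 0.3590 N/C.

E ≈ 0.359 N/C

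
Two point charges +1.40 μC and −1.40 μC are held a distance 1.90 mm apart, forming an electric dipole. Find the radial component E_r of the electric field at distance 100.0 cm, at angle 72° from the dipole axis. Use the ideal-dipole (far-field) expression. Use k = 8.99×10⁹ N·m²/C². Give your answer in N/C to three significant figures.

Dipole moment p = qd = (1.40×10⁻⁶ C)(0.00190 m) = 2.66×10⁻⁹ C·m.
For a dipole, E_r = (2kp cosθ)/r³.
kp/r³ = (8.99×10⁹)(2.66×10⁻⁹)/(1.00)³ = 23.91 N/C.
E_r = 2·23.91·cos72° = 14.78 N/C.

E_r ≈ 14.8 N/C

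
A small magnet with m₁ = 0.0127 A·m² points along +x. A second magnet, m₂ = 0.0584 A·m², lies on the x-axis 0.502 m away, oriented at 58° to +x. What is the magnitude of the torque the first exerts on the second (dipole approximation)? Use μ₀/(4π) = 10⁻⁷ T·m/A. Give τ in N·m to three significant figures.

τ ≈ 9.94×10⁻¹⁰ N·m

Dipole B is on the axis of dipole A, so B₁ there is axial: B₁ = (μ₀/4π)·2m₁/r³ along +x.
B₁ = 2(10⁻⁷)(0.0127)/(0.502)³ = 2.008×10⁻⁸ T.
τ = m₂ B₁ sinθ.
τ = (0.0584)(2.008×10⁻⁸)·sin58° = 9.944×10⁻¹⁰ N·m.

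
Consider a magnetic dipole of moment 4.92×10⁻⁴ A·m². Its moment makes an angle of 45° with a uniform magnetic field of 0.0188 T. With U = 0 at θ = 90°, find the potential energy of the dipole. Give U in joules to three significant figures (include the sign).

U = −m·B = −mB cosθ.
U = −(4.92×10⁻⁴)(0.0188)·cos45° = -6.540×10⁻⁶ J.

U ≈ -6.54×10⁻⁶ J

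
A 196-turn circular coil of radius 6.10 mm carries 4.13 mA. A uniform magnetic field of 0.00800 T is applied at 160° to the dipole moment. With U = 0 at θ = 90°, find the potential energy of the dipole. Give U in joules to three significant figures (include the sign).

m = NIA = NIπa² = 196·(0.00413)·π·(0.00610)² = 9.463×10⁻⁵ A·m².
U = −m·B = −mB cosθ.
U = −(9.463×10⁻⁵)(0.00800)·cos160° = 7.114×10⁻⁷ J.

U ≈ 7.11×10⁻⁷ J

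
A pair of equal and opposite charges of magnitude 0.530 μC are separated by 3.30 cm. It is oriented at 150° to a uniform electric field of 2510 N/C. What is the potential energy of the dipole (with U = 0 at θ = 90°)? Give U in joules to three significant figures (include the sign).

U ≈ 3.80×10⁻⁵ J

Dipole moment p = qd = (5.30×10⁻⁷ C)(0.0330 m) = 1.749×10⁻⁸ C·m.
U = −p·E = −pE cosθ.
U = −(1.749×10⁻⁸)(2510)·cos150° = 3.802×10⁻⁵ J.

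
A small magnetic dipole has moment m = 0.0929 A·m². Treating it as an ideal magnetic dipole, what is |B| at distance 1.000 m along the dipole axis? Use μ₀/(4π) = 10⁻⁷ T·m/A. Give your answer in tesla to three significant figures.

B ≈ 1.86×10⁻⁸ T

On axis B = (μ₀/4π)·2m/r³.
B = 2·(10⁻⁷)·(0.0929) / (1.00)³ = 1.858×10⁻⁸ T.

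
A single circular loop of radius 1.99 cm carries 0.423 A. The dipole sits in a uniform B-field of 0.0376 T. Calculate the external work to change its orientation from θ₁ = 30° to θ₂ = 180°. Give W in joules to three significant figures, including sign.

W ≈ 3.69×10⁻⁵ J

Magnetic moment m = IA = Iπa² = (0.423)·π·(0.0199)² = 5.263×10⁻⁴ A·m².
W_ext = ΔU = −mB cosθ₂ + mB cosθ₁ = mB(cosθ₁ − cosθ₂).
W = (5.263×10⁻⁴)(0.0376)·(cos30° − cos180°) = (1.979×10⁻⁵)·(+1.8660) = 3.693×10⁻⁵ J.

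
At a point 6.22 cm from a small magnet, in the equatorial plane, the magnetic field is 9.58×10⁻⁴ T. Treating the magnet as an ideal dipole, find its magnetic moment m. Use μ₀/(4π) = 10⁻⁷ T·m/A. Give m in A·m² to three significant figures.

m ≈ 2.31 A·m²

In the equatorial plane B = (μ₀/4π)·m/r³, so m = Br³·4π/(μ₀).
m = (9.58×10⁻⁴)·(0.0622)³ / (10⁻⁷) = 2.305 A·m².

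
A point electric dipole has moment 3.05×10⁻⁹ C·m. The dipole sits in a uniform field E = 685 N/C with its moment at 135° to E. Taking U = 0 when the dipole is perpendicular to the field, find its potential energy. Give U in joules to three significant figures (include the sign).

U ≈ 1.48×10⁻⁶ J

U = −p·E = −pE cosθ.
U = −(3.05×10⁻⁹)(685)·cos135° = 1.477×10⁻⁶ J.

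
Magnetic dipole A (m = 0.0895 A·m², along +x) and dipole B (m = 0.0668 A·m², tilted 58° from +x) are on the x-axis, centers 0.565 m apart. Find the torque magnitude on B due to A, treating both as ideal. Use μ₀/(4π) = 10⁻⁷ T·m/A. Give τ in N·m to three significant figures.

τ ≈ 5.62×10⁻⁹ N·m

Dipole B is on the axis of dipole A, so B₁ there is axial: B₁ = (μ₀/4π)·2m₁/r³ along +x.
B₁ = 2(10⁻⁷)(0.0895)/(0.565)³ = 9.924×10⁻⁸ T.
τ = m₂ B₁ sinθ.
τ = (0.0668)(9.924×10⁻⁸)·sin58° = 5.622×10⁻⁹ N·m.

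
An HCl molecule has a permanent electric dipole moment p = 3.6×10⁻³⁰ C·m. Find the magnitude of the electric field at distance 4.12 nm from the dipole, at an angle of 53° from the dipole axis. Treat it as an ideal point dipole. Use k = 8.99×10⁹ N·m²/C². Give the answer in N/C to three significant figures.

At angle θ the dipole field magnitude is E = (kp/r³)·√(1 + 3cos²θ).
kp/r³ = (8.99×10⁹)(3.60×10⁻³⁰) / (4.12×10⁻⁹)³ = 4.628×10⁵ N/C.
√(1 + 3cos²53°) = √(1 + 3·0.3622) = √2.0865 ≈ 1.4445.
E ≈ 4.628×10⁵ × 1.444 = 6.685×10⁵ N/C.

E ≈ 6.68×10⁵ N/C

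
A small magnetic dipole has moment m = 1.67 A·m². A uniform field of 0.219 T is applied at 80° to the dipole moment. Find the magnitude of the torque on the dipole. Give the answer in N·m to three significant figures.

τ ≈ 0.360 N·m

Torque on a magnetic dipole: τ = mB sinθ.
τ = (1.67)(0.219)·sin80° = 0.3602 N·m.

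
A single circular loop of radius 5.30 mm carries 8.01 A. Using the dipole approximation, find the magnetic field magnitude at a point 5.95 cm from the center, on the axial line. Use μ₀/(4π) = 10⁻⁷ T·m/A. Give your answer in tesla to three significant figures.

B ≈ 6.71×10⁻⁷ T

Magnetic moment m = IA = Iπa² = (8.01)·π·(0.00530)² = 7.069×10⁻⁴ A·m².
On axis B = (μ₀/4π)·2m/r³.
B = 2·(10⁻⁷)·(7.069×10⁻⁴) / (0.0595)³ = 6.712×10⁻⁷ T.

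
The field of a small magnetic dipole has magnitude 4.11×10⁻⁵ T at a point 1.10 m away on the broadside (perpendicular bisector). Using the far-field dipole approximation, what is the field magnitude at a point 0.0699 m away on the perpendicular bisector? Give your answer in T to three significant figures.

Dipole fields scale as 1/r³ in the far field; the geometry is the same at both points.
B₂ = B₁ · (r₁/r₂)³ = 4.11×10⁻⁵ · (1.10/0.0699)³.
(r₁/r₂)³ = (15.74)³ = 3897.
B₂ ≈ 0.1602 T.

B ≈ 0.160 T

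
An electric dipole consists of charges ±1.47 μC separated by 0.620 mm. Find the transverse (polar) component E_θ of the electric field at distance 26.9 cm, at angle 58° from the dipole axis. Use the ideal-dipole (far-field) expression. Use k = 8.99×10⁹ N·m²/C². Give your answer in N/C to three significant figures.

Dipole moment p = qd = (1.47×10⁻⁶ C)(6.20×10⁻⁴ m) = 9.114×10⁻¹⁰ C·m.
For a dipole, E_θ = (kp sinθ)/r³.
kp/r³ = (8.99×10⁹)(9.114×10⁻¹⁰)/(0.269)³ = 420.9 N/C.
E_θ = 420.9·sin58° = 357.0 N/C.

E_θ ≈ 357 N/C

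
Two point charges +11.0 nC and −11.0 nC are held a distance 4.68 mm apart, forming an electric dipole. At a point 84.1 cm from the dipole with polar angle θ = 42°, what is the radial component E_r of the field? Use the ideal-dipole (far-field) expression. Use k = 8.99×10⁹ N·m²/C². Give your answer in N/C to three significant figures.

Dipole moment p = qd = (1.10×10⁻⁸ C)(0.00468 m) = 5.148×10⁻¹¹ C·m.
For a dipole, E_r = (2kp cosθ)/r³.
kp/r³ = (8.99×10⁹)(5.148×10⁻¹¹)/(0.841)³ = 0.7781 N/C.
E_r = 2·0.7781·cos42° = 1.156 N/C.

E_r ≈ 1.16 N/C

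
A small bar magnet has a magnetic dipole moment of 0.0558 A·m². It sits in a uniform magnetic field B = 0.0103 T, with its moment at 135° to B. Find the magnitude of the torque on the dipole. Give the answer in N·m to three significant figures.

Torque on a magnetic dipole: τ = mB sinθ.
τ = (0.0558)(0.0103)·sin135° = 4.064×10⁻⁴ N·m.

τ ≈ 4.06×10⁻⁴ N·m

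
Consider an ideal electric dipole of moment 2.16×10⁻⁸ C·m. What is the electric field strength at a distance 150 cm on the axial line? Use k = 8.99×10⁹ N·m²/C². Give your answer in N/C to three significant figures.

E ≈ 115 N/C

On the dipole axis E = 2kp/r³.
E = 2·(8.99×10⁹)(2.16×10⁻⁸) / (1.50)³ = 115.1 N/C.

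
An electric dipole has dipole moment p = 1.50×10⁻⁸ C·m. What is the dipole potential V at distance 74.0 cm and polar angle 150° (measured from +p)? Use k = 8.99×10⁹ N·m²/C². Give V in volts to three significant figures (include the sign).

V ≈ -213 V

The dipole potential is V = kp cosθ / r².
V = (8.99×10⁹)(1.50×10⁻⁸)·cos150° / (0.740)² = -213.3 V.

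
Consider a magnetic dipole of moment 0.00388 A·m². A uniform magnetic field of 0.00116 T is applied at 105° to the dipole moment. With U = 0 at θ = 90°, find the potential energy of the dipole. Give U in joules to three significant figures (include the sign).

U ≈ 1.16×10⁻⁶ J

U = −m·B = −mB cosθ.
U = −(0.00388)(0.00116)·cos105° = 1.165×10⁻⁶ J.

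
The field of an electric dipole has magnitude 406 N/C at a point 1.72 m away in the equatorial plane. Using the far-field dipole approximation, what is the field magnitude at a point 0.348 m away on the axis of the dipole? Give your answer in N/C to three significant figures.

E ≈ 9.80×10⁴ N/C

Dipole fields scale as 1/r³ in the far field.
The axial field is twice the equatorial field at the same r, so the geometry factor is 2/1.
E₂ = E₁ · (2/1) · (r₁/r₂)³ = 406 · 2 · (1.72/0.348)³.
(r₁/r₂)³ = (4.943)³ = 120.7.
E₂ ≈ 9.804×10⁴ N/C.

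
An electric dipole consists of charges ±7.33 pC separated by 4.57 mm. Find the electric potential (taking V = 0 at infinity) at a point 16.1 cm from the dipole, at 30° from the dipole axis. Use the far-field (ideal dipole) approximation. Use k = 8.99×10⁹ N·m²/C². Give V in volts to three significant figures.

V ≈ 0.0101 V

Dipole moment p = qd = (7.33×10⁻¹² C)(0.00457 m) = 3.35×10⁻¹⁴ C·m.
The dipole potential is V = kp cosθ / r².
V = (8.99×10⁹)(3.35×10⁻¹⁴)·cos30° / (0.161)² = 0.01006 V.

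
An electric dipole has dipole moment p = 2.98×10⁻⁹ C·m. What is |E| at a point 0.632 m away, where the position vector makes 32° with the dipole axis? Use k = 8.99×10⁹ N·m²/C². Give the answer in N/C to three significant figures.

E ≈ 189 N/C

At angle θ the dipole field magnitude is E = (kp/r³)·√(1 + 3cos²θ).
kp/r³ = (8.99×10⁹)(2.98×10⁻⁹) / (0.632)³ = 106.1 N/C.
√(1 + 3cos²32°) = √(1 + 3·0.7192) = √3.1576 ≈ 1.7770.
E ≈ 106.1 × 1.777 = 188.6 N/C.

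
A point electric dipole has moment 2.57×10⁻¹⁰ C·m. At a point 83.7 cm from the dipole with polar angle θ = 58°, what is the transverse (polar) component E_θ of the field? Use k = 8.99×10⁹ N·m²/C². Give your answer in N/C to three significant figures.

E_θ ≈ 3.34 N/C

For a dipole, E_θ = (kp sinθ)/r³.
kp/r³ = (8.99×10⁹)(2.57×10⁻¹⁰)/(0.837)³ = 3.940 N/C.
E_θ = 3.940·sin58° = 3.341 N/C.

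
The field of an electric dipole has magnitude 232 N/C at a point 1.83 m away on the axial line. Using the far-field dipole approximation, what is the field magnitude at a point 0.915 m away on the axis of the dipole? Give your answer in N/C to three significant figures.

Dipole fields scale as 1/r³ in the far field; the geometry is the same at both points.
E₂ = E₁ · (r₁/r₂)³ = 232 · (1.83/0.915)³.
(r₁/r₂)³ = (2)³ = 8.
E₂ ≈ 1856 N/C.

E ≈ 1860 N/C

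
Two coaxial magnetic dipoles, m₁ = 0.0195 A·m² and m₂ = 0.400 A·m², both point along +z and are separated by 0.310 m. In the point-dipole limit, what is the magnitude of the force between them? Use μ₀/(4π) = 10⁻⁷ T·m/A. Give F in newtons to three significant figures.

F ≈ 5.07×10⁻⁷ N

On-axis B of dipole 1: B = (μ₀/4π)·2m₁/r³. Force on dipole 2: F = m₂·dB/dr.
dB/dr = −(μ₀/4π)·6m₁/r⁴, so |F| = (μ₀/4π)·6m₁m₂/r⁴.
F = 6(10⁻⁷)(0.0195)(0.400)/(0.310)⁴ = 5.068×10⁻⁷ N.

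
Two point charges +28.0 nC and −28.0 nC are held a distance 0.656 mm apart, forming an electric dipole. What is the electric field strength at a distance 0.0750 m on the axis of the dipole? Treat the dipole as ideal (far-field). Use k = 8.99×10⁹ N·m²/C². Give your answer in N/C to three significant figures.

E ≈ 783 N/C

Dipole moment p = qd = (2.80×10⁻⁸ C)(6.56×10⁻⁴ m) = 1.837×10⁻¹¹ C·m.
On the dipole axis E = 2kp/r³.
E = 2·(8.99×10⁹)(1.837×10⁻¹¹) / (0.0750)³ = 782.9 N/C.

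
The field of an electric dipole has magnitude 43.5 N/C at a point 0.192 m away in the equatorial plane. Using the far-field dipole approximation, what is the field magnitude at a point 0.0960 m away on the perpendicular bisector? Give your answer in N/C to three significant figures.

Dipole fields scale as 1/r³ in the far field; the geometry is the same at both points.
E₂ = E₁ · (r₁/r₂)³ = 43.5 · (0.192/0.0960)³.
(r₁/r₂)³ = (2)³ = 8.
E₂ ≈ 348.0 N/C.

E ≈ 348 N/C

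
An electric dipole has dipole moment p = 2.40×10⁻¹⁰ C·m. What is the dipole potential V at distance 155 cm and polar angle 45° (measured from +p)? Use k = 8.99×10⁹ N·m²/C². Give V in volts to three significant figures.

V ≈ 0.635 V

The dipole potential is V = kp cosθ / r².
V = (8.99×10⁹)(2.40×10⁻¹⁰)·cos45° / (1.55)² = 0.6350 V.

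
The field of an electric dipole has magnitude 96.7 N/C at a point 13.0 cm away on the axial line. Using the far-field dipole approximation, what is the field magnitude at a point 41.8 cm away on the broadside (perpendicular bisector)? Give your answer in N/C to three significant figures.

E ≈ 1.45 N/C

Dipole fields scale as 1/r³ in the far field.
The axial field is twice the equatorial field at the same r, so the geometry factor is 1/2.
E₂ = E₁ · (1/2) · (r₁/r₂)³ = 96.7 · 0.5 · (13.0/41.8)³.
(r₁/r₂)³ = (0.311)³ = 0.03008.
E₂ ≈ 1.454 N/C.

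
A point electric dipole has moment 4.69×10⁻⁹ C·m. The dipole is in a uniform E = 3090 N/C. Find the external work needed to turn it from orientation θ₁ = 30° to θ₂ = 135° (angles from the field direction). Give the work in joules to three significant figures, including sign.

W ≈ 2.28×10⁻⁵ J

W_ext = ΔU = U(θ₂) − U(θ₁) = −pE cosθ₂ − (−pE cosθ₁) = pE(cosθ₁ − cosθ₂).
W = (4.69×10⁻⁹)(3090)·(cos30° − cos135°) = (1.449×10⁻⁵)·(+1.5731) = 2.280×10⁻⁵ J.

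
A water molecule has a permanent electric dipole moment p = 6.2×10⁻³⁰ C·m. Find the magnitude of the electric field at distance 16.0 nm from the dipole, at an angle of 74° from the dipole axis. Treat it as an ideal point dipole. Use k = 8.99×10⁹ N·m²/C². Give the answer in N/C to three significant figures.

E ≈ 1.51×10⁴ N/C

At angle θ the dipole field magnitude is E = (kp/r³)·√(1 + 3cos²θ).
kp/r³ = (8.99×10⁹)(6.20×10⁻³⁰) / (1.60×10⁻⁸)³ = 1.361×10⁴ N/C.
√(1 + 3cos²74°) = √(1 + 3·0.0760) = √1.2279 ≈ 1.1081.
E ≈ 1.361×10⁴ × 1.108 = 1.508×10⁴ N/C.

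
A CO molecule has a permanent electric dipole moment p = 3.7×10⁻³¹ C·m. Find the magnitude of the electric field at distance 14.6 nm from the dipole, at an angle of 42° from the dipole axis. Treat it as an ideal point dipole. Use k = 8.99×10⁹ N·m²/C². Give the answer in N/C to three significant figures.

At angle θ the dipole field magnitude is E = (kp/r³)·√(1 + 3cos²θ).
kp/r³ = (8.99×10⁹)(3.70×10⁻³¹) / (1.46×10⁻⁸)³ = 1069 N/C.
√(1 + 3cos²42°) = √(1 + 3·0.5523) = √2.6568 ≈ 1.6300.
E ≈ 1069 × 1.630 = 1742 N/C.

E ≈ 1740 N/C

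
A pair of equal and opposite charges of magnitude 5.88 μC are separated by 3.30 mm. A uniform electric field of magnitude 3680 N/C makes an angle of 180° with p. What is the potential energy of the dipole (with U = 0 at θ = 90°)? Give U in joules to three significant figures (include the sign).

Dipole moment p = qd = (5.88×10⁻⁶ C)(0.00330 m) = 1.94×10⁻⁸ C·m.
U = −p·E = −pE cosθ.
U = −(1.94×10⁻⁸)(3680)·cos180° = 7.139×10⁻⁵ J.

U ≈ 7.14×10⁻⁵ J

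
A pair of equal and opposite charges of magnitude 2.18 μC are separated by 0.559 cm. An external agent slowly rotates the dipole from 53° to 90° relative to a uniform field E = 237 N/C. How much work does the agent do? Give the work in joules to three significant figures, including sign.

Dipole moment p = qd = (2.18×10⁻⁶ C)(0.00559 m) = 1.219×10⁻⁸ C·m.
W_ext = ΔU = U(θ₂) − U(θ₁) = −pE cosθ₂ − (−pE cosθ₁) = pE(cosθ₁ − cosθ₂).
W = (1.219×10⁻⁸)(237)·(cos53° − cos90°) = (2.889×10⁻⁶)·(+0.6018) = 1.739×10⁻⁶ J.

W ≈ 1.74×10⁻⁶ J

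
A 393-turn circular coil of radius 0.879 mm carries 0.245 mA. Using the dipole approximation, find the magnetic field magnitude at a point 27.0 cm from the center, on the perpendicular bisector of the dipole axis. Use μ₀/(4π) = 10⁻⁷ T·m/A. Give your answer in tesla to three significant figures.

m = NIA = NIπa² = 393·(2.45×10⁻⁴)·π·(8.79×10⁻⁴)² = 2.337×10⁻⁷ A·m².
In the equatorial plane B = (μ₀/4π)·m/r³ (half the axial value).
B = (10⁻⁷)·(2.337×10⁻⁷) / (0.270)³ = 1.187×10⁻¹² T.

B ≈ 1.19×10⁻¹² T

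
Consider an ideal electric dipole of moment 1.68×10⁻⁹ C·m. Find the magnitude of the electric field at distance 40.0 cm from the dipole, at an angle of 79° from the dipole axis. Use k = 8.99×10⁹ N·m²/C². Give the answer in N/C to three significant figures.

At angle θ the dipole field magnitude is E = (kp/r³)·√(1 + 3cos²θ).
kp/r³ = (8.99×10⁹)(1.68×10⁻⁹) / (0.400)³ = 236.0 N/C.
√(1 + 3cos²79°) = √(1 + 3·0.0364) = √1.1092 ≈ 1.0532.
E ≈ 236.0 × 1.053 = 248.5 N/C.

E ≈ 249 N/C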